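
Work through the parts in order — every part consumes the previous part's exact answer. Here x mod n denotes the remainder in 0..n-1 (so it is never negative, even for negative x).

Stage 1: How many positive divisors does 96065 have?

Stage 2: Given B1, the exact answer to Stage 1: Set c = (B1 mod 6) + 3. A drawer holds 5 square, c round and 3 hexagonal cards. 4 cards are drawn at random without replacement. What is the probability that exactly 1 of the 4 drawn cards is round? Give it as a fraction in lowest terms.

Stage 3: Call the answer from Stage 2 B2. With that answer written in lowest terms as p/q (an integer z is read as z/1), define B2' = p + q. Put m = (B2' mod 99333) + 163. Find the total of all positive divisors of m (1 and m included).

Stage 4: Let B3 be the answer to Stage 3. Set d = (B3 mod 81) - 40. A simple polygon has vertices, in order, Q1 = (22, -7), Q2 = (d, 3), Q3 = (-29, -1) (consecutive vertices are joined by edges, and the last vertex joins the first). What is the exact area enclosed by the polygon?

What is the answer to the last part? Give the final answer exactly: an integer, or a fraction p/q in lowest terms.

Stage 1: 96065 = 5 * 19213; number of divisors = (1+1) * (1+1) = 4; answer 4
Stage 2: B1 = 4; c = 7; total draws C(15,4) = 1365; favorable C(7,1)*C(8,3) = 392; P = 56/195; answer 56/195
Stage 3: B2 = 56/195; threaded value p + q = 251; m = 414; 414 = 2 * 3^2 * 23; sigma = (1 + 2) * (1 + 3 + 9) * (1 + 23) = 3 * 13 * 24 = 936; answer 936
Stage 4: B3 = 936; d = 5; cross terms: (22*3 - 5*-7)=101, (5*-1 - -29*3)=82, (-29*-7 - 22*-1)=225; twice the area = |408| = 408; area = 204; answer 204

204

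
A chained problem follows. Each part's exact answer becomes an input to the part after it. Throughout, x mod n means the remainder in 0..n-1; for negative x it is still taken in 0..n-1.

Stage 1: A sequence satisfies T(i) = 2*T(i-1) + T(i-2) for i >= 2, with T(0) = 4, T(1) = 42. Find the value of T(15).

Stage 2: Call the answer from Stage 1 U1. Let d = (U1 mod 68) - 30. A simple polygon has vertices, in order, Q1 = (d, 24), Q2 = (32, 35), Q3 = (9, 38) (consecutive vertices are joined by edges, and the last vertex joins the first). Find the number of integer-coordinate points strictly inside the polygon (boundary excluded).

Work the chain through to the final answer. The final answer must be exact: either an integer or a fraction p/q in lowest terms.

168

Stage 1: T(2) = 2*(42) + 1*(4) = 88; iterating: T(2)=88, T(3)=218, T(4)=524, T(5)=1266, T(6)=3056, T(7)=7378, T(8)=17812, T(9)=43002, T(10)=103816, T(11)=250634, T(12)=605084, T(13)=1460802, T(14)=3526688, T(15)=8514178; answer 8514178
Stage 2: U1 = 8514178; d = 4; cross terms: (4*35 - 32*24)=-628, (32*38 - 9*35)=901, (9*24 - 4*38)=64; twice the area = |337| = 337; area = 337/2; boundary points = 1 + 1 + 1 = 3; strictly interior points = area - boundary/2 + 1 = 168; answer 168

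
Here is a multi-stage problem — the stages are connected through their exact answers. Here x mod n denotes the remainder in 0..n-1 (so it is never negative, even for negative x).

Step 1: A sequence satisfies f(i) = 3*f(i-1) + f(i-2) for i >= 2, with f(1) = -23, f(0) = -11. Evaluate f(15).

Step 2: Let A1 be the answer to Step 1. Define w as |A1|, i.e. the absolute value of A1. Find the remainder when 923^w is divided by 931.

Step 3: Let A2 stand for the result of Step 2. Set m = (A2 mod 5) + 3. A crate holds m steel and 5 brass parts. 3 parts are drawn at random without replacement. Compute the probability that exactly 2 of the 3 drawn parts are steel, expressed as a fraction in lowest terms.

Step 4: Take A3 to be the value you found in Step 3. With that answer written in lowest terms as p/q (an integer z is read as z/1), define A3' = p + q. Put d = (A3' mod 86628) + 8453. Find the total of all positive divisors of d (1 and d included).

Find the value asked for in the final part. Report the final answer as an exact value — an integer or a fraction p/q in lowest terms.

Step 1: f(2) = 3*(-23) + 1*(-11) = -80; iterating: f(2)=-80, f(3)=-263, f(4)=-869, f(5)=-2870, f(6)=-9479, f(7)=-31307, f(8)=-103400, f(9)=-341507, f(10)=-1127921, f(11)=-3725270, f(12)=-12303731, f(13)=-40636463, f(14)=-134213120, f(15)=-443275823; answer -443275823
Step 2: A1 = -443275823; w = 443275823; squarings mod 931: 923^1=923, 923^2=64, 923^4=372, 923^8=596, 923^16=505, 923^32=862, 923^64=106, 923^128=64, 923^256=372, 923^512=596, 923^1024=505, 923^2048=862, 923^4096=106, 923^8192=64, 923^16384=372, 923^32768=596, 923^65536=505, 923^131072=862, 923^262144=106, 923^524288=64, 923^1048576=372, 923^2097152=596, 923^4194304=505, 923^8388608=862, 923^16777216=106, 923^33554432=64, 923^67108864=372, 923^134217728=596, 923^268435456=505; 923^443275823 = 923^1 * 923^2 * 923^4 * 923^8 * 923^32 * 923^512 * 923^2048 * 923^4096 * 923^16384 * 923^32768 * 923^65536 * 923^131072 * 923^524288 * 923^2097152 * 923^4194304 * 923^33554432 * 923^134217728 * 923^268435456 = 216 (mod 931); answer 216
Step 3: A2 = 216; m = 4; total draws C(9,3) = 84; favorable C(4,2)*C(5,1) = 30; P = 5/14; answer 5/14
Step 4: A3 = 5/14; threaded value p + q = 19; d = 8472; 8472 = 2^3 * 3 * 353; sigma = (1 + 2 + 4 + 8) * (1 + 3) * (1 + 353) = 15 * 4 * 354 = 21240; answer 21240

21240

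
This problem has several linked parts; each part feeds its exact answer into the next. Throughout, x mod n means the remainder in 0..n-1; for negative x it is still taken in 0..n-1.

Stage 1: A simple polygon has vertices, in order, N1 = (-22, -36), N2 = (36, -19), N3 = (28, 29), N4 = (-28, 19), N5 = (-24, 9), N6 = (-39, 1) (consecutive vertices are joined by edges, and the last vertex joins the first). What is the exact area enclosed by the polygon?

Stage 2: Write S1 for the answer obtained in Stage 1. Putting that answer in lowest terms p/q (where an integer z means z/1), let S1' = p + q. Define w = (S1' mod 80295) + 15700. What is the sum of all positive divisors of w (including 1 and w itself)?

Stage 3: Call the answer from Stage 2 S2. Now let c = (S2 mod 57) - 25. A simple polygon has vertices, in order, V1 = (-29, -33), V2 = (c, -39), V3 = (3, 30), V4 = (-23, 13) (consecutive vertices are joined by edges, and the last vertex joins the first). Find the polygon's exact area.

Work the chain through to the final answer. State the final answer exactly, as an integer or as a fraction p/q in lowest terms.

2105/2

Stage 1: cross terms: (-22*-19 - 36*-36)=1714, (36*29 - 28*-19)=1576, (28*19 - -28*29)=1344, (-28*9 - -24*19)=204, (-24*1 - -39*9)=327, (-39*-36 - -22*1)=1426; twice the area = |6591| = 6591; area = 6591/2; answer 6591/2
Stage 2: S1 = 6591/2; threaded value p + q = 6593; w = 22293; 22293 = 3^2 * 2477; sigma = (1 + 3 + 9) * (1 + 2477) = 13 * 2478 = 32214; answer 32214
Stage 3: S2 = 32214; c = -16; cross terms: (-29*-39 - -16*-33)=603, (-16*30 - 3*-39)=-363, (3*13 - -23*30)=729, (-23*-33 - -29*13)=1136; twice the area = |2105| = 2105; area = 2105/2; answer 2105/2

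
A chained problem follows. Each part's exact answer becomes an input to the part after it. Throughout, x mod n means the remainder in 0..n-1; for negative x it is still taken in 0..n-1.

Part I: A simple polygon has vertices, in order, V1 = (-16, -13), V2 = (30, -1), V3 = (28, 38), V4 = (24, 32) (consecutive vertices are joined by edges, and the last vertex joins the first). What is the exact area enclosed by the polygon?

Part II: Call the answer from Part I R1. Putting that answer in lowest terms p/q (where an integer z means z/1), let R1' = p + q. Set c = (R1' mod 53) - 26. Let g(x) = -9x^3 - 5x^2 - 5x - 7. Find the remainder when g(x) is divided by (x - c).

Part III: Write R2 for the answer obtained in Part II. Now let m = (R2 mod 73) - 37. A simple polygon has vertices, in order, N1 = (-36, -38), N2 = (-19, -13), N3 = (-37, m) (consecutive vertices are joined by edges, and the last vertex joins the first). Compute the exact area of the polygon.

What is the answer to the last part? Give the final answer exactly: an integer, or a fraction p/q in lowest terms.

535/2

Part I: cross terms: (-16*-1 - 30*-13)=406, (30*38 - 28*-1)=1168, (28*32 - 24*38)=-16, (24*-13 - -16*32)=200; twice the area = |1758| = 1758; area = 879; answer 879
Part II: R1 = 879; threaded value p + q = 880; c = 6; remainder = value at the root: -9*(6)^3 - 5*(6)^2 - 5*(6)^1 - 7 = (-1944) + (-180) + (-30) + (-7) = -2161; answer -2161
Part III: R2 = -2161; m = -8; cross terms: (-36*-13 - -19*-38)=-254, (-19*-8 - -37*-13)=-329, (-37*-38 - -36*-8)=1118; twice the area = |535| = 535; area = 535/2; answer 535/2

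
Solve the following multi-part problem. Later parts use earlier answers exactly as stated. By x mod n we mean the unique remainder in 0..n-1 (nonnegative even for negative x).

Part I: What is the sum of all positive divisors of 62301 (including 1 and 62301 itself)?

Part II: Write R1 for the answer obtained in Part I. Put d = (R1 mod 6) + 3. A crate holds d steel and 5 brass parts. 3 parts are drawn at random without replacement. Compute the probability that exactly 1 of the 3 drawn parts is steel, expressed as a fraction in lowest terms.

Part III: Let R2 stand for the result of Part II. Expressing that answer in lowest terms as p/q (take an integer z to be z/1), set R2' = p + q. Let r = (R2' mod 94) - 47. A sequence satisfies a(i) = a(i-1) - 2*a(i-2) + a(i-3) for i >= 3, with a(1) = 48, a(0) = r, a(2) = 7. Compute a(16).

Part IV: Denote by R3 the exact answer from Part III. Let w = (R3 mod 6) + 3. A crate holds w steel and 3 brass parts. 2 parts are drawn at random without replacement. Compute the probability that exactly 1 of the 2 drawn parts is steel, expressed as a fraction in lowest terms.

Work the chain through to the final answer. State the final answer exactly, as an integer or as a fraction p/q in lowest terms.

Part I: 62301 = 3 * 19 * 1093; sigma = (1 + 3) * (1 + 19) * (1 + 1093) = 4 * 20 * 1094 = 87520; answer 87520
Part II: R1 = 87520; d = 7; total draws C(12,3) = 220; favorable C(7,1)*C(5,2) = 70; P = 7/22; answer 7/22
Part III: R2 = 7/22; threaded value p + q = 29; r = -18; a(3) = 1*(7) - 2*(48) + 1*(-18) = -107; iterating: a(3)=-107, a(4)=-73, a(5)=148, a(6)=187, a(7)=-182, a(8)=-408, a(9)=143, a(10)=777, a(11)=83, a(12)=-1328, a(13)=-717, a(14)=2022, a(15)=2128, a(16)=-2633; answer -2633
Part IV: R3 = -2633; w = 4; total draws C(7,2) = 21; favorable C(4,1)*C(3,1) = 12; P = 4/7; answer 4/7

4/7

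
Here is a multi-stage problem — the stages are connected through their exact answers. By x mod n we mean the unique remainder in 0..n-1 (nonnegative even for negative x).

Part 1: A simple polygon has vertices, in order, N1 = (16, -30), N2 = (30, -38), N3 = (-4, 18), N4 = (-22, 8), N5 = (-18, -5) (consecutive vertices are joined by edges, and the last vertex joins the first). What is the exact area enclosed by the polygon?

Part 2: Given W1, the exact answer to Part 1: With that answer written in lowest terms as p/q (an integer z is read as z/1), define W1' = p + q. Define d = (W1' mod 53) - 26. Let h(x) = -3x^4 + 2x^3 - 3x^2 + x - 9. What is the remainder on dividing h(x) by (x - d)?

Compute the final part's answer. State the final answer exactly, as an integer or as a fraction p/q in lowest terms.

-497229

Part 1: cross terms: (16*-38 - 30*-30)=292, (30*18 - -4*-38)=388, (-4*8 - -22*18)=364, (-22*-5 - -18*8)=254, (-18*-30 - 16*-5)=620; twice the area = |1918| = 1918; area = 959; answer 959
Part 2: W1 = 959; threaded value p + q = 960; d = -20; remainder = value at the root: -3*(-20)^4 + 2*(-20)^3 - 3*(-20)^2 + 1*(-20)^1 - 9 = (-480000) + (-16000) + (-1200) + (-20) + (-9) = -497229; answer -497229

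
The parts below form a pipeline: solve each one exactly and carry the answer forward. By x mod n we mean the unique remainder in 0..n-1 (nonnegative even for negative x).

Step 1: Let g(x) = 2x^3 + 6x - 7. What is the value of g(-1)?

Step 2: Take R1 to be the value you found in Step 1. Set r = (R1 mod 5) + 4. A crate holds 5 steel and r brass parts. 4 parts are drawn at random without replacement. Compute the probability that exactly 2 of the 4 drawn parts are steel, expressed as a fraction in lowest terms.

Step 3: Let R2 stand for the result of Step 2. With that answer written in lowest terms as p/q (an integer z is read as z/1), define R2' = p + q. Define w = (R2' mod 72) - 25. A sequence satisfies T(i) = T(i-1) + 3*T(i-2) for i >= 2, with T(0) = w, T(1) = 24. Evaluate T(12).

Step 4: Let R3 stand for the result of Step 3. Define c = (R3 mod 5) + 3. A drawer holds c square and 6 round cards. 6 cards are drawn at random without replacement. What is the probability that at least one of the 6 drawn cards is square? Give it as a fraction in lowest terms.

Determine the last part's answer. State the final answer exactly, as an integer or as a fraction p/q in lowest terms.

Step 1: 2*(-1)^3 + 6*(-1)^1 - 7 = (-2) + (-6) + (-7) = -15; answer -15
Step 2: R1 = -15; r = 4; total draws C(9,4) = 126; favorable C(5,2)*C(4,2) = 60; P = 10/21; answer 10/21
Step 3: R2 = 10/21; threaded value p + q = 31; w = 6; T(2) = 1*(24) + 3*(6) = 42; iterating: T(2)=42, T(3)=114, T(4)=240, T(5)=582, T(6)=1302, T(7)=3048, T(8)=6954, T(9)=16098, T(10)=36960, T(11)=85254, T(12)=196134; answer 196134
Step 4: R3 = 196134; c = 7; total draws C(13,6) = 1716; complement C(6,6) = 1; favorable 1716 - 1 = 1715; P = 1715/1716; answer 1715/1716

1715/1716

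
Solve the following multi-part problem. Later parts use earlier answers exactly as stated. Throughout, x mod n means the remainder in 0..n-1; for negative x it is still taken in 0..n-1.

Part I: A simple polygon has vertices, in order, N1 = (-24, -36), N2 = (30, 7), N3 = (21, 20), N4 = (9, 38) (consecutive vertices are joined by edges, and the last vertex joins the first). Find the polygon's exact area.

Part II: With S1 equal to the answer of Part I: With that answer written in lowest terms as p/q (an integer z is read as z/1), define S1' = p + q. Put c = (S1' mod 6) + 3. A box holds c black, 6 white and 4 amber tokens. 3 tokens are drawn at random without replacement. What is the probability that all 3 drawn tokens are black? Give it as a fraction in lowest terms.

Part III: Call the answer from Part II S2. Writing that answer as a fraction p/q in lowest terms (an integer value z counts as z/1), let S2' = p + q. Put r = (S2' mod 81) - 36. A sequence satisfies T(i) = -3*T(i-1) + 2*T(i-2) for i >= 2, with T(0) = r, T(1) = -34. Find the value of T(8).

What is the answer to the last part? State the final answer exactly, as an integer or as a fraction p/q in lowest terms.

185278

Part I: cross terms: (-24*7 - 30*-36)=912, (30*20 - 21*7)=453, (21*38 - 9*20)=618, (9*-36 - -24*38)=588; twice the area = |2571| = 2571; area = 2571/2; answer 2571/2
Part II: S1 = 2571/2; threaded value p + q = 2573; c = 8; total draws C(18,3) = 816; favorable C(8,3) = 56; P = 7/102; answer 7/102
Part III: S2 = 7/102; threaded value p + q = 109; r = -8; T(2) = -3*(-34) + 2*(-8) = 86; iterating: T(2)=86, T(3)=-326, T(4)=1150, T(5)=-4102, T(6)=14606, T(7)=-52022, T(8)=185278; answer 185278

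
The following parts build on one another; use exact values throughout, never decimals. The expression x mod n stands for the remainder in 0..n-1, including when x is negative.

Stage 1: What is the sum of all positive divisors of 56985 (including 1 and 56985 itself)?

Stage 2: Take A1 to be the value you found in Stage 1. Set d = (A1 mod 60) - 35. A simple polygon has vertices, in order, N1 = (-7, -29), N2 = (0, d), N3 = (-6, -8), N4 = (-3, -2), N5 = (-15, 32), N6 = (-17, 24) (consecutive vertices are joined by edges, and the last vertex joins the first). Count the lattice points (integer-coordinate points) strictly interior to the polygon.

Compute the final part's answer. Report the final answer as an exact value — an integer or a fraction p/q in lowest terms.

366

Stage 1: 56985 = 3 * 5 * 29 * 131; sigma = (1 + 3) * (1 + 5) * (1 + 29) * (1 + 131) = 4 * 6 * 30 * 132 = 95040; answer 95040
Stage 2: A1 = 95040; d = -35; cross terms: (-7*-35 - 0*-29)=245, (0*-8 - -6*-35)=-210, (-6*-2 - -3*-8)=-12, (-3*32 - -15*-2)=-126, (-15*24 - -17*32)=184, (-17*-29 - -7*24)=661; twice the area = |742| = 742; area = 371; boundary points = 1 + 3 + 3 + 2 + 2 + 1 = 12; strictly interior points = area - boundary/2 + 1 = 366; answer 366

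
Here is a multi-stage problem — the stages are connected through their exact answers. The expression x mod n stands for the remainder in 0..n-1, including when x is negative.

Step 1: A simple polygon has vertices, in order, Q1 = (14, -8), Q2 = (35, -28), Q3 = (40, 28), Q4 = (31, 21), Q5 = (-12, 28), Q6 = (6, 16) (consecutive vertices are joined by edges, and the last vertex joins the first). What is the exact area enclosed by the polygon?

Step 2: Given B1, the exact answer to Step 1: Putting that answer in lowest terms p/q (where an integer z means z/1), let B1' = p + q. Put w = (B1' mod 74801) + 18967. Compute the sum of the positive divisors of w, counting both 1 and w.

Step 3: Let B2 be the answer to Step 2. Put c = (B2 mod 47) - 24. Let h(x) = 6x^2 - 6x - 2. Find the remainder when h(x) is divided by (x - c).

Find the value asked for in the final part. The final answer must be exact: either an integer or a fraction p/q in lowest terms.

1834

Step 1: cross terms: (14*-28 - 35*-8)=-112, (35*28 - 40*-28)=2100, (40*21 - 31*28)=-28, (31*28 - -12*21)=1120, (-12*16 - 6*28)=-360, (6*-8 - 14*16)=-272; twice the area = |2448| = 2448; area = 1224; answer 1224
Step 2: B1 = 1224; threaded value p + q = 1225; w = 20192; 20192 = 2^5 * 631; sigma = (1 + 2 + 4 + 8 + 16 + 32) * (1 + 631) = 63 * 632 = 39816; answer 39816
Step 3: B2 = 39816; c = -17; remainder = value at the root: 6*(-17)^2 - 6*(-17)^1 - 2 = (1734) + (102) + (-2) = 1834; answer 1834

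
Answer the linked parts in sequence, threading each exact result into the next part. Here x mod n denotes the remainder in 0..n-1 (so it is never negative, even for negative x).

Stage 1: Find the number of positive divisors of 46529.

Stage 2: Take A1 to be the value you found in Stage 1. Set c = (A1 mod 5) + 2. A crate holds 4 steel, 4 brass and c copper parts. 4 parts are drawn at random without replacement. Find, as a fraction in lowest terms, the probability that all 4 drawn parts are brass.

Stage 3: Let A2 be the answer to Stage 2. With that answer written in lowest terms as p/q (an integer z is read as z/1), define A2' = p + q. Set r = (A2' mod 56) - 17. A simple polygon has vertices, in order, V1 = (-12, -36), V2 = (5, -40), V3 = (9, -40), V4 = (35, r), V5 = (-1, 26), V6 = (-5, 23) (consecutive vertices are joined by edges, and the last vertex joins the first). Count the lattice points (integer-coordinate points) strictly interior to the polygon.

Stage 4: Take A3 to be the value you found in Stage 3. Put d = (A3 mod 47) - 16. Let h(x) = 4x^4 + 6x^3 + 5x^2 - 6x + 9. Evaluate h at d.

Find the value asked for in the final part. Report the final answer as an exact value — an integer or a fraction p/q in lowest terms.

19737

Stage 1: 46529 = 7 * 17^2 * 23; number of divisors = (1+1) * (2+1) * (1+1) = 12; answer 12
Stage 2: A1 = 12; c = 4; total draws C(12,4) = 495; favorable C(4,4) = 1; P = 1/495; answer 1/495
Stage 3: A2 = 1/495; threaded value p + q = 496; r = 31; cross terms: (-12*-40 - 5*-36)=660, (5*-40 - 9*-40)=160, (9*31 - 35*-40)=1679, (35*26 - -1*31)=941, (-1*23 - -5*26)=107, (-5*-36 - -12*23)=456; twice the area = |4003| = 4003; area = 4003/2; boundary points = 1 + 4 + 1 + 1 + 1 + 1 = 9; strictly interior points = area - boundary/2 + 1 = 1998; answer 1998
Stage 4: A3 = 1998; d = 8; 4*(8)^4 + 6*(8)^3 + 5*(8)^2 - 6*(8)^1 + 9 = (16384) + (3072) + (320) + (-48) + (9) = 19737; answer 19737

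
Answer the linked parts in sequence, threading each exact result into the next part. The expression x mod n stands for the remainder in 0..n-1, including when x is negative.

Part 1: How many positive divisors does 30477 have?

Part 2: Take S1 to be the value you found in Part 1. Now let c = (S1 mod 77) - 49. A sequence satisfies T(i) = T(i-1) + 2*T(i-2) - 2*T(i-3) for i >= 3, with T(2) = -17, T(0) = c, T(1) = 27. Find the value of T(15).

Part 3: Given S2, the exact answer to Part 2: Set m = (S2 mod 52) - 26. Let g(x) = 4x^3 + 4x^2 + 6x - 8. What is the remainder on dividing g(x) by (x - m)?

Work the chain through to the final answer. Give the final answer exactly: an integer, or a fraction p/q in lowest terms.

Part 1: 30477 = 3 * 10159; number of divisors = (1+1) * (1+1) = 4; answer 4
Part 2: S1 = 4; c = -45; T(3) = 1*(-17) + 2*(27) - 2*(-45) = 127; iterating: T(3)=127, T(4)=39, T(5)=327, T(6)=151, T(7)=727, T(8)=375, T(9)=1527, T(10)=823, T(11)=3127, T(12)=1719, T(13)=6327, T(14)=3511, T(15)=12727; answer 12727
Part 3: S2 = 12727; m = 13; remainder = value at the root: 4*(13)^3 + 4*(13)^2 + 6*(13)^1 - 8 = (8788) + (676) + (78) + (-8) = 9534; answer 9534

9534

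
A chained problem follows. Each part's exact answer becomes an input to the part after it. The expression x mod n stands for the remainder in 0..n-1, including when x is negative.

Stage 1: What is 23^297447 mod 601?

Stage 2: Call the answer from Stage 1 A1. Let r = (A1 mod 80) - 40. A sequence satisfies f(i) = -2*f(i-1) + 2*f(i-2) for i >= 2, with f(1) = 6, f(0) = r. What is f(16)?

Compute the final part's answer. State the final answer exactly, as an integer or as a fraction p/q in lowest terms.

21996288

Stage 1: squarings mod 601: 23^1=23, 23^2=529, 23^4=376, 23^8=141, 23^16=48, 23^32=501, 23^64=384, 23^128=211, 23^256=47, 23^512=406, 23^1024=162, 23^2048=401, 23^4096=334, 23^8192=371, 23^16384=12, 23^32768=144, 23^65536=302, 23^131072=453, 23^262144=268; 23^297447 = 23^1 * 23^2 * 23^4 * 23^32 * 23^64 * 23^128 * 23^256 * 23^2048 * 23^32768 * 23^262144 = 139 (mod 601); answer 139
Stage 2: A1 = 139; r = 19; f(2) = -2*(6) + 2*(19) = 26; iterating: f(2)=26, f(3)=-40, f(4)=132, f(5)=-344, f(6)=952, f(7)=-2592, f(8)=7088, f(9)=-19360, f(10)=52896, f(11)=-144512, f(12)=394816, f(13)=-1078656, f(14)=2946944, f(15)=-8051200, f(16)=21996288; answer 21996288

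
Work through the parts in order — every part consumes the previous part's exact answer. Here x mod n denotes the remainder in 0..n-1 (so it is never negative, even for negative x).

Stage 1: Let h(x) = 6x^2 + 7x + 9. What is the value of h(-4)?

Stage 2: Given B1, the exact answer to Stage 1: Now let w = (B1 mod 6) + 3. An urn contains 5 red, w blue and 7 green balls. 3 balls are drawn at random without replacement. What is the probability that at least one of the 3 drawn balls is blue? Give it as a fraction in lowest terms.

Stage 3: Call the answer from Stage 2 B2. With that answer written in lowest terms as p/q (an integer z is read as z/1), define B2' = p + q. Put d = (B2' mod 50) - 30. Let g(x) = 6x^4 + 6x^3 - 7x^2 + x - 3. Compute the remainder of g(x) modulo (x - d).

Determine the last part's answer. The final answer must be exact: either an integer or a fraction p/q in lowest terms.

Stage 1: 6*(-4)^2 + 7*(-4)^1 + 9 = (96) + (-28) + (9) = 77; answer 77
Stage 2: B1 = 77; w = 8; total draws C(20,3) = 1140; complement C(12,3) = 220; favorable 1140 - 220 = 920; P = 46/57; answer 46/57
Stage 3: B2 = 46/57; threaded value p + q = 103; d = -27; remainder = value at the root: 6*(-27)^4 + 6*(-27)^3 - 7*(-27)^2 + 1*(-27)^1 - 3 = (3188646) + (-118098) + (-5103) + (-27) + (-3) = 3065415; answer 3065415

3065415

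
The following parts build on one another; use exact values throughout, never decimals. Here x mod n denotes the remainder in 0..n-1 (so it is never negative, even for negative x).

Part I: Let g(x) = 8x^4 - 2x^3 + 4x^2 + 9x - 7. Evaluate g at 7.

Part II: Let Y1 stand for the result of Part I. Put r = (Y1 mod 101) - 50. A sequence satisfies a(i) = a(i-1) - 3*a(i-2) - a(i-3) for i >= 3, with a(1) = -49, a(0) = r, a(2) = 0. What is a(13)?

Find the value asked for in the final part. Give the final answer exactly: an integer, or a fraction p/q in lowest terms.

Part I: 8*(7)^4 - 2*(7)^3 + 4*(7)^2 + 9*(7)^1 - 7 = (19208) + (-686) + (196) + (63) + (-7) = 18774; answer 18774
Part II: Y1 = 18774; r = 39; a(3) = 1*(0) - 3*(-49) - 1*(39) = 108; iterating: a(3)=108, a(4)=157, a(5)=-167, a(6)=-746, a(7)=-402, a(8)=2003, a(9)=3955, a(10)=-1652, a(11)=-15520, a(12)=-14519, a(13)=33693; answer 33693

33693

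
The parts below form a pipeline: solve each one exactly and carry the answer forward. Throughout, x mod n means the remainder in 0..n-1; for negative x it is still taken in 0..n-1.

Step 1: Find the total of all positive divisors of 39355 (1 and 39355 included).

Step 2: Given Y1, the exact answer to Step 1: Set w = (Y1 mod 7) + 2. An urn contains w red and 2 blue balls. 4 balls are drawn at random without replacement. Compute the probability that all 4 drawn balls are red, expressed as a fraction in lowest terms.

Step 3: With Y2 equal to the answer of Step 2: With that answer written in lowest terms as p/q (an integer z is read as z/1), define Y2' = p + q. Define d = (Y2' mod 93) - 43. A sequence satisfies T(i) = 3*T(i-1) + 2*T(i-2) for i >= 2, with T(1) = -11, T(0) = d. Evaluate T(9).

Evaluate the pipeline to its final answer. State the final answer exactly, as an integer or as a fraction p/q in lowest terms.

Step 1: 39355 = 5 * 17 * 463; sigma = (1 + 5) * (1 + 17) * (1 + 463) = 6 * 18 * 464 = 50112; answer 50112
Step 2: Y1 = 50112; w = 8; total draws C(10,4) = 210; favorable C(8,4) = 70; P = 1/3; answer 1/3
Step 3: Y2 = 1/3; threaded value p + q = 4; d = -39; T(2) = 3*(-11) + 2*(-39) = -111; iterating: T(2)=-111, T(3)=-355, T(4)=-1287, T(5)=-4571, T(6)=-16287, T(7)=-58003, T(8)=-206583, T(9)=-735755; answer -735755

-735755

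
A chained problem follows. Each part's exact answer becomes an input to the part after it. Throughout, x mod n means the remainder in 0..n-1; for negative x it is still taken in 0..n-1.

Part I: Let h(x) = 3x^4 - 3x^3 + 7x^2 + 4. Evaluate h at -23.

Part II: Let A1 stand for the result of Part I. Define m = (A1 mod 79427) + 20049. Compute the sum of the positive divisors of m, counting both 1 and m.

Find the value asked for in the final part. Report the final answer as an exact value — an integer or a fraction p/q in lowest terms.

Part I: 3*(-23)^4 - 3*(-23)^3 + 7*(-23)^2 + 4 = (839523) + (36501) + (3703) + (4) = 879731; answer 879731
Part II: A1 = 879731; m = 26083; 26083 is prime, so its only divisors are 1 and 26083; sigma = 1 + 26083 = 26084; answer 26084

26084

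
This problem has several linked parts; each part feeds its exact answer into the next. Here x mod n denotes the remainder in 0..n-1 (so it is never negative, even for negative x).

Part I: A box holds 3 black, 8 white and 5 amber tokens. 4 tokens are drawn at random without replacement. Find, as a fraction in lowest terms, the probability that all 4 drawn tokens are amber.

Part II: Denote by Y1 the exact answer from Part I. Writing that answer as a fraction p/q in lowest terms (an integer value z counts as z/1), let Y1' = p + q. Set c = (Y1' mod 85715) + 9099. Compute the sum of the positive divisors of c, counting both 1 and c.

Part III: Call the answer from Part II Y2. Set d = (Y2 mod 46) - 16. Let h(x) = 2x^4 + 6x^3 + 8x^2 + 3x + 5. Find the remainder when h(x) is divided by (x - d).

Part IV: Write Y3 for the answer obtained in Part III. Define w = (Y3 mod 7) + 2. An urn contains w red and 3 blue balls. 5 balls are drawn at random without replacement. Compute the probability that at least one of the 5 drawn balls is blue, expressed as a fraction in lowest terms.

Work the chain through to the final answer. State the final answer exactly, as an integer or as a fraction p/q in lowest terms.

Part I: total draws C(16,4) = 1820; favorable C(5,4) = 5; P = 1/364; answer 1/364
Part II: Y1 = 1/364; threaded value p + q = 365; c = 9464; 9464 = 2^3 * 7 * 13^2; sigma = (1 + 2 + 4 + 8) * (1 + 7) * (1 + 13 + 169) = 15 * 8 * 183 = 21960; answer 21960
Part III: Y2 = 21960; d = 2; remainder = value at the root: 2*(2)^4 + 6*(2)^3 + 8*(2)^2 + 3*(2)^1 + 5 = (32) + (48) + (32) + (6) + (5) = 123; answer 123
Part IV: Y3 = 123; w = 6; total draws C(9,5) = 126; complement C(6,5) = 6; favorable 126 - 6 = 120; P = 20/21; answer 20/21

20/21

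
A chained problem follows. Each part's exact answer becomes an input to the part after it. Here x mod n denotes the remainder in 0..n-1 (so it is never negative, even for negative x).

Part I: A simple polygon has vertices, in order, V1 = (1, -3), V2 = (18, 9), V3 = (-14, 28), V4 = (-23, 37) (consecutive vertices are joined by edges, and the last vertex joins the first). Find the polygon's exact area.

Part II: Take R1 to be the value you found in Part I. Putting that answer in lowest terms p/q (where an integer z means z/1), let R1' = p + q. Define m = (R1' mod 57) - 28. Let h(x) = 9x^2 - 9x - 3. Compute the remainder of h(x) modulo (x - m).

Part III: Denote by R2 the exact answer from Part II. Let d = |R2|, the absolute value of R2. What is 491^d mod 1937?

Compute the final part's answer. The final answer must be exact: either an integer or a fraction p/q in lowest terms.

701

Part I: cross terms: (1*9 - 18*-3)=63, (18*28 - -14*9)=630, (-14*37 - -23*28)=126, (-23*-3 - 1*37)=32; twice the area = |851| = 851; area = 851/2; answer 851/2
Part II: R1 = 851/2; threaded value p + q = 853; m = 27; remainder = value at the root: 9*(27)^2 - 9*(27)^1 - 3 = (6561) + (-243) + (-3) = 6315; answer 6315
Part III: R2 = 6315; d = 6315; squarings mod 1937: 491^1=491, 491^2=893, 491^4=1342, 491^8=1491, 491^16=1342, 491^32=1491, 491^64=1342, 491^128=1491, 491^256=1342, 491^512=1491, 491^1024=1342, 491^2048=1491, 491^4096=1342; 491^6315 = 491^1 * 491^2 * 491^8 * 491^32 * 491^128 * 491^2048 * 491^4096 = 701 (mod 1937); answer 701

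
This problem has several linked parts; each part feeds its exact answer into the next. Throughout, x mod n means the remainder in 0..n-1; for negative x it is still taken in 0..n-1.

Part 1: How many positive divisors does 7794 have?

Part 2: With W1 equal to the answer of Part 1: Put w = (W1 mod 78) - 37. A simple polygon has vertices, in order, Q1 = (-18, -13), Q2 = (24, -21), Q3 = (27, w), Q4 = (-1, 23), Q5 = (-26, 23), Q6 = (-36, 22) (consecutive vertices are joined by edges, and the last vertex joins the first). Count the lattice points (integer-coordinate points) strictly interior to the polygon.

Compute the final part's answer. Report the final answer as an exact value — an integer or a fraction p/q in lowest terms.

1458

Part 1: 7794 = 2 * 3^2 * 433; number of divisors = (1+1) * (2+1) * (1+1) = 12; answer 12
Part 2: W1 = 12; w = -25; cross terms: (-18*-21 - 24*-13)=690, (24*-25 - 27*-21)=-33, (27*23 - -1*-25)=596, (-1*23 - -26*23)=575, (-26*22 - -36*23)=256, (-36*-13 - -18*22)=864; twice the area = |2948| = 2948; area = 1474; boundary points = 2 + 1 + 4 + 25 + 1 + 1 = 34; strictly interior points = area - boundary/2 + 1 = 1458; answer 1458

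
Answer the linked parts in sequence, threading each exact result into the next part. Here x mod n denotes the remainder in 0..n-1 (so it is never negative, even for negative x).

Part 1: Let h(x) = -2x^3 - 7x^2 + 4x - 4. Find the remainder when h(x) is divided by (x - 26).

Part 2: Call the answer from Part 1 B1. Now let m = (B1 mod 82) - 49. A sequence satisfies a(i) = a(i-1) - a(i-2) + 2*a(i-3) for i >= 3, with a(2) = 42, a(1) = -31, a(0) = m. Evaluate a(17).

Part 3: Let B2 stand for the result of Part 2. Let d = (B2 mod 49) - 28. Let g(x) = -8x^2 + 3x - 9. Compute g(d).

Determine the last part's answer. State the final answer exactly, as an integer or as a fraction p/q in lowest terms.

-545

Part 1: remainder = value at the root: -2*(26)^3 - 7*(26)^2 + 4*(26)^1 - 4 = (-35152) + (-4732) + (104) + (-4) = -39784; answer -39784
Part 2: B1 = -39784; m = 19; a(3) = 1*(42) - 1*(-31) + 2*(19) = 111; iterating: a(3)=111, a(4)=7, a(5)=-20, a(6)=195, a(7)=229, a(8)=-6, a(9)=155, a(10)=619, a(11)=452, a(12)=143, a(13)=929, a(14)=1690, a(15)=1047, a(16)=1215, a(17)=3548; answer 3548
Part 3: B2 = 3548; d = -8; -8*(-8)^2 + 3*(-8)^1 - 9 = (-512) + (-24) + (-9) = -545; answer -545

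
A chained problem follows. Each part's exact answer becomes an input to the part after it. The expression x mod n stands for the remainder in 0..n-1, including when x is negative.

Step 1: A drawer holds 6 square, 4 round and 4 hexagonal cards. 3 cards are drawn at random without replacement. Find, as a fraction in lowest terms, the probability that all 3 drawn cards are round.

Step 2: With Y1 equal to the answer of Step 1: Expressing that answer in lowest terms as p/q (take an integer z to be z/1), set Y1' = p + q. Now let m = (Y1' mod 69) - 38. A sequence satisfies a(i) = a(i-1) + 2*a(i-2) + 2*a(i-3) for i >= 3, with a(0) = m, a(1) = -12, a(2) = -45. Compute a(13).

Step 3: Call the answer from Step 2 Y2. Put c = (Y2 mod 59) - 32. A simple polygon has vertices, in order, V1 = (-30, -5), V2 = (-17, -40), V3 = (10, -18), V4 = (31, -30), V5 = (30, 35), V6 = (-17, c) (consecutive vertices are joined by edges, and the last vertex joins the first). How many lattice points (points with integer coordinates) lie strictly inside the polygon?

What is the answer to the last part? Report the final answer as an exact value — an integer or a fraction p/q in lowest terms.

Step 1: total draws C(14,3) = 364; favorable C(4,3) = 4; P = 1/91; answer 1/91
Step 2: Y1 = 1/91; threaded value p + q = 92; m = -15; a(3) = 1*(-45) + 2*(-12) + 2*(-15) = -99; iterating: a(3)=-99, a(4)=-213, a(5)=-501, a(6)=-1125, a(7)=-2553, a(8)=-5805, a(9)=-13161, a(10)=-29877, a(11)=-67809, a(12)=-153885, a(13)=-349257; answer -349257
Step 3: Y2 = -349257; c = -9; cross terms: (-30*-40 - -17*-5)=1115, (-17*-18 - 10*-40)=706, (10*-30 - 31*-18)=258, (31*35 - 30*-30)=1985, (30*-9 - -17*35)=325, (-17*-5 - -30*-9)=-185; twice the area = |4204| = 4204; area = 2102; boundary points = 1 + 1 + 3 + 1 + 1 + 1 = 8; strictly interior points = area - boundary/2 + 1 = 2099; answer 2099

2099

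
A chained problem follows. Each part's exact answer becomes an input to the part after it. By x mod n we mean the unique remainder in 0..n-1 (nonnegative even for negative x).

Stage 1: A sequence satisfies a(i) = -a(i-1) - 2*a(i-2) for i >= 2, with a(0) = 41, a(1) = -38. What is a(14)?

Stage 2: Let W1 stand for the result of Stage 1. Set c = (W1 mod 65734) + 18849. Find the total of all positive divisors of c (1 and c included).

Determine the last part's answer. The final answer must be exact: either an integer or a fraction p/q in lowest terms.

134160

Stage 1: a(2) = -1*(-38) - 2*(41) = -44; iterating: a(2)=-44, a(3)=120, a(4)=-32, a(5)=-208, a(6)=272, a(7)=144, a(8)=-688, a(9)=400, a(10)=976, a(11)=-1776, a(12)=-176, a(13)=3728, a(14)=-3376; answer -3376
Stage 2: W1 = -3376; c = 81207; 81207 = 3^2 * 7 * 1289; sigma = (1 + 3 + 9) * (1 + 7) * (1 + 1289) = 13 * 8 * 1290 = 134160; answer 134160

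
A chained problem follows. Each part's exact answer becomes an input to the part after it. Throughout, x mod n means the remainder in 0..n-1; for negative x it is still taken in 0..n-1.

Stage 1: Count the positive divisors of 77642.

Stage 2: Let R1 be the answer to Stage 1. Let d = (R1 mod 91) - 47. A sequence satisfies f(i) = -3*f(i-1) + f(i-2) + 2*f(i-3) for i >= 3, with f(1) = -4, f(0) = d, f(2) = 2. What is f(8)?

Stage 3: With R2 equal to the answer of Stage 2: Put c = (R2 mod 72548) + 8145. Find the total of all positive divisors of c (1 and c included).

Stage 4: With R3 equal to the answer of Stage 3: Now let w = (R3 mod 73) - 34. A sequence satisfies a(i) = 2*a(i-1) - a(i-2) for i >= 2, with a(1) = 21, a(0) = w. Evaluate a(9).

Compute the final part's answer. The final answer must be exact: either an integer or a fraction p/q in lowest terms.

77

Stage 1: 77642 = 2 * 38821; number of divisors = (1+1) * (1+1) = 4; answer 4
Stage 2: R1 = 4; d = -43; f(3) = -3*(2) + 1*(-4) + 2*(-43) = -96; iterating: f(3)=-96, f(4)=282, f(5)=-938, f(6)=2904, f(7)=-9086, f(8)=28286; answer 28286
Stage 3: R2 = 28286; c = 36431; 36431 = 17 * 2143; sigma = (1 + 17) * (1 + 2143) = 18 * 2144 = 38592; answer 38592
Stage 4: R3 = 38592; w = 14; a(2) = 2*(21) - 1*(14) = 28; iterating: a(2)=28, a(3)=35, a(4)=42, a(5)=49, a(6)=56, a(7)=63, a(8)=70, a(9)=77; answer 77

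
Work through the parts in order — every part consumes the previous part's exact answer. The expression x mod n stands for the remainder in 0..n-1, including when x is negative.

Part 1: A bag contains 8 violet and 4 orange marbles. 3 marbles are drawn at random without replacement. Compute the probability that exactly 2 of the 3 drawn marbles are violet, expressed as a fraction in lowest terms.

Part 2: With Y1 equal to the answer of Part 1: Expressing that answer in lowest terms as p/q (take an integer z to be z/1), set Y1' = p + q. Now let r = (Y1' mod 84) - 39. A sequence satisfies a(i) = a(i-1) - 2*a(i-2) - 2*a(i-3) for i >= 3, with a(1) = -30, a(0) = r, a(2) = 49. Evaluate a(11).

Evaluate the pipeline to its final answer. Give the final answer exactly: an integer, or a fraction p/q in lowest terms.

-4465

Part 1: total draws C(12,3) = 220; favorable C(8,2)*C(4,1) = 112; P = 28/55; answer 28/55
Part 2: Y1 = 28/55; threaded value p + q = 83; r = 44; a(3) = 1*(49) - 2*(-30) - 2*(44) = 21; iterating: a(3)=21, a(4)=-17, a(5)=-157, a(6)=-165, a(7)=183, a(8)=827, a(9)=791, a(10)=-1229, a(11)=-4465; answer -4465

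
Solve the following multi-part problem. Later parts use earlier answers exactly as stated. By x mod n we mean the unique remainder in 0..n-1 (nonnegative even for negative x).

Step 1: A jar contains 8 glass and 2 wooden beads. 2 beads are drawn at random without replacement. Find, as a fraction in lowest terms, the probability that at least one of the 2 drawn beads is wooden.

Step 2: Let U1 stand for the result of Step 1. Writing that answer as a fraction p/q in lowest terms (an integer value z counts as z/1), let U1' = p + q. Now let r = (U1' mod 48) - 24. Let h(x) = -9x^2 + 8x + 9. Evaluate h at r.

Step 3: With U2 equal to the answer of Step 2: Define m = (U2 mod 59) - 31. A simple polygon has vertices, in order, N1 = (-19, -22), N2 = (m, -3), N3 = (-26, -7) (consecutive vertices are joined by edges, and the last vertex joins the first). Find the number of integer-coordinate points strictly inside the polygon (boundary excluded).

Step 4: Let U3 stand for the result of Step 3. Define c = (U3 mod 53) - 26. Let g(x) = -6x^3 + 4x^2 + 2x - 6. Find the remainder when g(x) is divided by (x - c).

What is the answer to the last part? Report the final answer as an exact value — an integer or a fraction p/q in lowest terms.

Step 1: total draws C(10,2) = 45; complement C(8,2) = 28; favorable 45 - 28 = 17; P = 17/45; answer 17/45
Step 2: U1 = 17/45; threaded value p + q = 62; r = -10; -9*(-10)^2 + 8*(-10)^1 + 9 = (-900) + (-80) + (9) = -971; answer -971
Step 3: U2 = -971; m = 1; cross terms: (-19*-3 - 1*-22)=79, (1*-7 - -26*-3)=-85, (-26*-22 - -19*-7)=439; twice the area = |433| = 433; area = 433/2; boundary points = 1 + 1 + 1 = 3; strictly interior points = area - boundary/2 + 1 = 216; answer 216
Step 4: U3 = 216; c = -22; remainder = value at the root: -6*(-22)^3 + 4*(-22)^2 + 2*(-22)^1 - 6 = (63888) + (1936) + (-44) + (-6) = 65774; answer 65774

65774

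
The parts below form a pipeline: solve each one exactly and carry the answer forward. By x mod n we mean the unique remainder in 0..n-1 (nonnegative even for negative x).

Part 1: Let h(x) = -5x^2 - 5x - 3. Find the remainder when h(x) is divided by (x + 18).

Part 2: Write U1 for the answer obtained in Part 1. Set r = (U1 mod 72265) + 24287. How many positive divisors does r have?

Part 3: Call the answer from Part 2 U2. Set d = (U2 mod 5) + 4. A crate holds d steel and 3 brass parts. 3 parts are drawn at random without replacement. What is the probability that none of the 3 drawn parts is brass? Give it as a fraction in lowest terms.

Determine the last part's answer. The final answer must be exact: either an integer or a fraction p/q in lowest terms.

Part 1: remainder = value at the root: -5*(-18)^2 - 5*(-18)^1 - 3 = (-1620) + (90) + (-3) = -1533; answer -1533
Part 2: U1 = -1533; r = 95019; 95019 = 3 * 19 * 1667; number of divisors = (1+1) * (1+1) * (1+1) = 8; answer 8
Part 3: U2 = 8; d = 7; total draws C(10,3) = 120; favorable C(7,3) = 35; P = 7/24; answer 7/24

7/24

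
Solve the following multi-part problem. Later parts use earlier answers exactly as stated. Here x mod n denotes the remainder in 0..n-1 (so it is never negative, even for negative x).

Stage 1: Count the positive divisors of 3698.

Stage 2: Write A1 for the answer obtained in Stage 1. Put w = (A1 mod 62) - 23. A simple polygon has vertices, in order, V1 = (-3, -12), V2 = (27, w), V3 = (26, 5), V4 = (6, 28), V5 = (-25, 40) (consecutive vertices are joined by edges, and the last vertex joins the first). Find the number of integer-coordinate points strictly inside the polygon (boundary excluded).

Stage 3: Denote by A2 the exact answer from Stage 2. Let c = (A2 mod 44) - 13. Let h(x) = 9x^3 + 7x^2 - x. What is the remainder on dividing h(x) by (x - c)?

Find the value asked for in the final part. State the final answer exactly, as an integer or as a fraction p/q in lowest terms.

-4152

Stage 1: 3698 = 2 * 43^2; number of divisors = (1+1) * (2+1) = 6; answer 6
Stage 2: A1 = 6; w = -17; cross terms: (-3*-17 - 27*-12)=375, (27*5 - 26*-17)=577, (26*28 - 6*5)=698, (6*40 - -25*28)=940, (-25*-12 - -3*40)=420; twice the area = |3010| = 3010; area = 1505; boundary points = 5 + 1 + 1 + 1 + 2 = 10; strictly interior points = area - boundary/2 + 1 = 1501; answer 1501
Stage 3: A2 = 1501; c = -8; remainder = value at the root: 9*(-8)^3 + 7*(-8)^2 - 1*(-8)^1 = (-4608) + (448) + (8) = -4152; answer -4152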